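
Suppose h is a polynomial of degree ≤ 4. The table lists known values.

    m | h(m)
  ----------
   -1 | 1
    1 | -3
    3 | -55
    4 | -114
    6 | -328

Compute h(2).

Write h(m) = am^4 + bm³ + cm² + dm + e; the 5 given values yield a linear system in the 5 coefficients.
Solving, the leading coefficient vanishes, and h(m) = -m³ - 3m² - m + 2.
Then h(2) = -20.

-20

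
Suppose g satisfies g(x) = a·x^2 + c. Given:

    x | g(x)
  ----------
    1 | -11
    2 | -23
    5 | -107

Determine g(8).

-263

From g(1) = -11 and g(2) = -23: 1a + c = -11 and 4a + c = -23.
Subtracting: 3a = -12, so a = -4; then c = -11 − (-4)·1 = -7.
So g(x) = -4x² − 7, and g(8) = -263.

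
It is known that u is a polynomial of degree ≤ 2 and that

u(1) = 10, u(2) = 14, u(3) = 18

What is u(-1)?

2

Write u(t) = at² + bt + c; the 3 given values yield a linear system in the 3 coefficients.
Solving, the leading coefficient vanishes, and u(t) = 4t + 6.
Then u(-1) = 2.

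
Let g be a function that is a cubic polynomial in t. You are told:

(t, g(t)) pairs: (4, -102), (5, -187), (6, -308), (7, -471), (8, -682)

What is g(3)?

-47

First differences: -85, -121, -163, -211. Second differences: -36, -42, -48. Third differences: -6, -6.
Level-3 differences are constant, so g has degree 3.
Fitting a degree-3 polynomial gives g(t) = -t³ - 3t² + 3t - 2.
Then g(3) = -47.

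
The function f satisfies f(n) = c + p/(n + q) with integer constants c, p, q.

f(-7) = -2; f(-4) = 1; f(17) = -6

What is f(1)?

(f(n) − c)(n + q) = p for each data point; the three points give a linear system in c and q, then p follows.
Solving: c = -5, q = 1, p = -18, so f(n) = -5 − 18/(n + 1).
Then f(1) = -5 − 18/2 = -14.

-14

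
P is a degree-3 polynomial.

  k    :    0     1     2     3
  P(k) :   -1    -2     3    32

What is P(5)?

234

Write P(k) = ak³ + bk² + ck + d; the 4 given values yield a linear system in the 4 coefficients.
Solving, P(k) = 3k³ - 6k² + 2k - 1.
Then P(5) = 234.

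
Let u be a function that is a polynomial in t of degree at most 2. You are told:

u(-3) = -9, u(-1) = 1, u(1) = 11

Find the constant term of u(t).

6

Write u(t) = at² + bt + c; the 3 given values yield a linear system in the 3 coefficients.
Solving, the leading coefficient vanishes, and u(t) = 5t + 6.
The constant term is u(0) = 6.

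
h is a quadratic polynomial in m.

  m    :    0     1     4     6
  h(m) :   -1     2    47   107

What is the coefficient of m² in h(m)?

Write h(m) = am² + bm + c; the 4 given values yield a linear system in the 3 coefficients.
Solving, h(m) = 3m² - 1.
The coefficient of m² is 3.

3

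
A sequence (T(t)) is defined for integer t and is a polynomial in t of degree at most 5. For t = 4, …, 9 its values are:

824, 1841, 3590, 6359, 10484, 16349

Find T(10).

24386

Write T(t) = at^5 + bt^4 + ct³ + dt² + et + p; the 6 given values yield a linear system in the 6 coefficients.
Solving, the leading coefficient vanishes, and T(t) = 2t^4 + 4t³ + 4t² - t - 4.
Then T(10) = 24386.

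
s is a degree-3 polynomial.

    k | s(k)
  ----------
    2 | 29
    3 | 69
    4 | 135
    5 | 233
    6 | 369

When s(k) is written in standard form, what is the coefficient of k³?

First differences: 40, 66, 98, 136. Second differences: 26, 32, 38. Third differences: 6, 6.
Level-3 differences are constant, so s has degree 3.
Fitting a degree-3 polynomial gives s(k) = k³ + 4k² + k + 3.
The coefficient of k³ is 1.

1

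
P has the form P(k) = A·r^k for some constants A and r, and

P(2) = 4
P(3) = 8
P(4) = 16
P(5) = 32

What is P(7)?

Consecutive ratio: 8/4 = 2, and 16/8 = 2, so r = 2.
Then A·2^2 = 4 gives A = 1, and P(k) = 1·2^k.
P(7) = 1·2^7 = 128.

128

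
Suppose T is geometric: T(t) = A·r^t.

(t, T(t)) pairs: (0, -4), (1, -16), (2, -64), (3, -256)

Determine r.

Consecutive ratio: -16/(-4) = 4, and -64/(-16) = 4, so r = 4.
Then A·4^0 = -4 gives A = -4, and T(t) = -4·4^t.

4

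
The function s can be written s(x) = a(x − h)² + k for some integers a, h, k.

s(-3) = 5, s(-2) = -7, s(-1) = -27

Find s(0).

First differences -12, -20; second difference -8 = 2a, so a = -4.
Expanding, the x-coefficient is −2ah = 8h; matching it to the data gives h = -4, and then k = 9.
So s(x) = -4(x + 4)² + 9.
s(0) = -4·4² + 9 = -55.

-55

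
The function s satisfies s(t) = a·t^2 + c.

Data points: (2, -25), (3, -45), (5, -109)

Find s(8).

-265

From s(2) = -25 and s(3) = -45: 4a + c = -25 and 9a + c = -45.
Subtracting: 5a = -20, so a = -4; then c = -25 − (-4)·4 = -9.
So s(t) = -4t² − 9, and s(8) = -265.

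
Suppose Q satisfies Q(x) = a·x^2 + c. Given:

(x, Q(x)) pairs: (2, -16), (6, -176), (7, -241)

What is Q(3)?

From Q(2) = -16 and Q(6) = -176: 4a + c = -16 and 36a + c = -176.
Subtracting: 32a = -160, so a = -5; then c = -16 − (-5)·4 = 4.
So Q(x) = -5x² + 4, and Q(3) = -41.

-41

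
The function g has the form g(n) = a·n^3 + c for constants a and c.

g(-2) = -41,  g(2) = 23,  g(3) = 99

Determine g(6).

From g(-2) = -41 and g(2) = 23: -8a + c = -41 and 8a + c = 23.
Subtracting: 16a = 64, so a = 4; then c = -41 − 4·(-8) = -9.
So g(n) = 4n³ − 9, and g(6) = 855.

855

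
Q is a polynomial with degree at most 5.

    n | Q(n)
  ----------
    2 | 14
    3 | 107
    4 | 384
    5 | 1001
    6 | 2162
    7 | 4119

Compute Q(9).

First differences: 93, 277, 617, 1161, 1957. Second differences: 184, 340, 544, 796. Third differences: 156, 204, 252. Fourth differences: 48, 48.
Level-4 differences are constant, so Q has degree 4.
Fitting a degree-4 polynomial gives Q(n) = 2n^4 - 2n³ + n - 4.
Then Q(9) = 11669.

11669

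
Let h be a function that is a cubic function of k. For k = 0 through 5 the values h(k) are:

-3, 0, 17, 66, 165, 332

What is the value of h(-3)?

-108

First differences: 3, 17, 49, 99, 167. Second differences: 14, 32, 50, 68. Third differences: 18, 18, 18.
Level-3 differences are constant, so h has degree 3.
Fitting a degree-3 polynomial gives h(k) = 3k³ - 2k² + 2k - 3.
Then h(-3) = -108.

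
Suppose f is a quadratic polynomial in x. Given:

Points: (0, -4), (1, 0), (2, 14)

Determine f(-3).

Write f(x) = ax² + bx + c; the 3 given values yield a linear system in the 3 coefficients.
Solving, f(x) = 5x² - x - 4.
Then f(-3) = 44.

44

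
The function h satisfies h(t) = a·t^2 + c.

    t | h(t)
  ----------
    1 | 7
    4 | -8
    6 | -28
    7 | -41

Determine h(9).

From h(1) = 7 and h(4) = -8: 1a + c = 7 and 16a + c = -8.
Subtracting: 15a = -15, so a = -1; then c = 7 − (-1)·1 = 8.
So h(t) = -1t² + 8, and h(9) = -73.

-73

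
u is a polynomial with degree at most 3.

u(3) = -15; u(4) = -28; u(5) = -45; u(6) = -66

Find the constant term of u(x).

0

First differences: -13, -17, -21. Second differences: -4, -4.
Level-2 differences are constant, so u has degree 2.
Fitting a degree-2 polynomial gives u(x) = -2x² + x.
The constant term is u(0) = 0.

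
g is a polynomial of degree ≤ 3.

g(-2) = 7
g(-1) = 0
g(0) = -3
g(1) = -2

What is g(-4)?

Write g(x) = ax³ + bx² + cx + d; the 4 given values yield a linear system in the 4 coefficients.
Solving, the leading coefficient vanishes, and g(x) = 2x² - x - 3.
Then g(-4) = 33.

33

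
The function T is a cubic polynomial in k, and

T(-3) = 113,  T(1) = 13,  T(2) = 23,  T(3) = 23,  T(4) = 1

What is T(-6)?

Write T(k) = ak³ + bk² + ck + d; the 5 given values yield a linear system in the 4 coefficients.
Solving, T(k) = -2k³ + 7k² + 3k + 5.
Then T(-6) = 671.

671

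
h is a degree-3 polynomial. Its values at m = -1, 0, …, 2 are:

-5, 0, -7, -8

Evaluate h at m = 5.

Write h(m) = am³ + bm² + cm + d; the 4 given values yield a linear system in the 4 coefficients.
Solving, h(m) = 3m³ - 6m² - 4m.
Then h(5) = 205.

205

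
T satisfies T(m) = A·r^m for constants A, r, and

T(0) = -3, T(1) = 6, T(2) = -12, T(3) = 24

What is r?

Consecutive ratio: 6/(-3) = -2, and -12/6 = -2, so r = -2.
Then A·(-2)^0 = -3 gives A = -3, and T(m) = -3·(-2)^m.

-2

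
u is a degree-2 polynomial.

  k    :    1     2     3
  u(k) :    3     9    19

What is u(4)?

Write u(k) = ak² + bk + c; the 3 given values yield a linear system in the 3 coefficients.
Solving, u(k) = 2k² + 1.
Then u(4) = 33.

33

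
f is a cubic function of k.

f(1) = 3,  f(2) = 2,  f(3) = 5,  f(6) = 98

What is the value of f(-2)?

Write f(k) = ak³ + bk² + ck + d; the 4 given values yield a linear system in the 4 coefficients.
Solving, f(k) = k³ - 4k² + 4k + 2.
Then f(-2) = -30.

-30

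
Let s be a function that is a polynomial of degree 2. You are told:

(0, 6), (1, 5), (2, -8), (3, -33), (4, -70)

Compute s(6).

First differences: -1, -13, -25, -37. Second differences: -12, -12, -12.
Level-2 differences are constant, so s has degree 2.
Fitting a degree-2 polynomial gives s(n) = -6n² + 5n + 6.
Then s(6) = -180.

-180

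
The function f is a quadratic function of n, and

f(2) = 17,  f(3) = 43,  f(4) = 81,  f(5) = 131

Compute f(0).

First differences: 26, 38, 50. Second differences: 12, 12.
Level-2 differences are constant, so f has degree 2.
Fitting a degree-2 polynomial gives f(n) = 6n² - 4n + 1.
Then f(0) = 1.

1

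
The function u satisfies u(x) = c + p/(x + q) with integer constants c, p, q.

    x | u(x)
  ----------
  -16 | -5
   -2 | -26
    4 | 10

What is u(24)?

(u(x) − c)(x + q) = p for each data point; the three points give a linear system in c and q, then p follows.
Solving: c = -2, q = 0, p = 48, so u(x) = -2 + 48/(x + 0).
Then u(24) = -2 + 48/24 = 0.

0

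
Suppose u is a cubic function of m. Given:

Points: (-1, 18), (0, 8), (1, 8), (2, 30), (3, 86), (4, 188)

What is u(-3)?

20

Write u(m) = am³ + bm² + cm + d; the 6 given values yield a linear system in the 4 coefficients.
Solving, u(m) = 2m³ + 5m² - 7m + 8.
Then u(-3) = 20.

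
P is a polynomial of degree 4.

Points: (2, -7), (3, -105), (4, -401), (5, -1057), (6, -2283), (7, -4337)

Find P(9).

First differences: -98, -296, -656, -1226, -2054. Second differences: -198, -360, -570, -828. Third differences: -162, -210, -258. Fourth differences: -48, -48.
Level-4 differences are constant, so P has degree 4.
Fitting a degree-4 polynomial gives P(t) = -2t^4 + t³ + 2t² + 3t + 3.
Then P(9) = -12201.

-12201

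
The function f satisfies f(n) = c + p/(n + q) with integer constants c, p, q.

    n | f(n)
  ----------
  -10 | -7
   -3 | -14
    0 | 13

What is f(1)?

(f(n) − c)(n + q) = p for each data point; the three points give a linear system in c and q, then p follows.
Solving: c = -5, q = 1, p = 18, so f(n) = -5 + 18/(n + 1).
Then f(1) = -5 + 18/2 = 4.

4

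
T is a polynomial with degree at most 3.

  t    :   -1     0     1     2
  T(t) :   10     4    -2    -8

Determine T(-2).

16

First differences: -6, -6, -6.
Level-1 differences are constant, so T has degree 1.
Fitting a degree-1 polynomial gives T(t) = -6t + 4.
Then T(-2) = 16.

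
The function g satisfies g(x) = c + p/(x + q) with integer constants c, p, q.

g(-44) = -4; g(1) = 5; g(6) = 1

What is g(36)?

(g(x) − c)(x + q) = p for each data point; the three points give a linear system in c and q, then p follows.
Solving: c = -3, q = 4, p = 40, so g(x) = -3 + 40/(x + 4).
Then g(36) = -3 + 40/40 = -2.

-2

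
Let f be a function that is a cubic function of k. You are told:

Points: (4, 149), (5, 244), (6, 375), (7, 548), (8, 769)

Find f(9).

1044

First differences: 95, 131, 173, 221. Second differences: 36, 42, 48. Third differences: 6, 6.
Level-3 differences are constant, so f has degree 3.
Extending the table by one column gives the next first difference 275, so f(9) = 769 + 275 = 1044.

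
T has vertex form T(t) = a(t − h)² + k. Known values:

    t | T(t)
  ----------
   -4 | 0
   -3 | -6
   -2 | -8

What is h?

First differences -6, -2; second difference 4 = 2a, so a = 2.
Expanding, the t-coefficient is −2ah = -4h; matching it to the data gives h = -2, and then k = -8.
So T(t) = 2(t + 2)² − 8.
Hence h = -2.

-2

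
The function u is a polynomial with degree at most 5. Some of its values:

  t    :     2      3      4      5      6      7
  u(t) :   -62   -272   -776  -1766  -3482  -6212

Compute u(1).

Write u(t) = at^5 + bt^4 + ct³ + dt² + et + p; the 6 given values yield a linear system in the 6 coefficients.
Solving, the leading coefficient vanishes, and u(t) = -2t^4 - 4t³ - t² + t + 4.
Then u(1) = -2.

-2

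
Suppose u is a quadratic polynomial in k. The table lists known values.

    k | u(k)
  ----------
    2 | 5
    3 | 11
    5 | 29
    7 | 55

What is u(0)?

Write u(k) = ak² + bk + c; the 4 given values yield a linear system in the 3 coefficients.
Solving, u(k) = k² + k - 1.
Then u(0) = -1.

-1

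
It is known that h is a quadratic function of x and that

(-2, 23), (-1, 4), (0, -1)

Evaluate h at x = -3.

Write h(x) = ax² + bx + c; the 3 given values yield a linear system in the 3 coefficients.
Solving, h(x) = 7x² + 2x - 1.
Then h(-3) = 56.

56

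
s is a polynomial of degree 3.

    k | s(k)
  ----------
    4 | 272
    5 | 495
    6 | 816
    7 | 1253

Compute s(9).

Write s(k) = ak³ + bk² + ck + d; the 4 given values yield a linear system in the 4 coefficients.
Solving, s(k) = 3k³ + 4k² + 4k.
Then s(9) = 2547.

2547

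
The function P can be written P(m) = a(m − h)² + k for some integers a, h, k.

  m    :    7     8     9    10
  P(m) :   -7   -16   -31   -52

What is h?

First differences -9, -15, -21; second difference -6 = 2a, so a = -3.
Expanding, the m-coefficient is −2ah = 6h; matching it to the data gives h = 6, and then k = -4.
So P(m) = -3(m − 6)² − 4.
Hence h = 6.

6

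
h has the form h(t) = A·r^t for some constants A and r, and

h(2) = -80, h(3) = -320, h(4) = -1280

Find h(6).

-20480

Consecutive ratio: -320/(-80) = 4, and -1280/(-320) = 4, so r = 4.
Then A·4^2 = -80 gives A = -5, and h(t) = -5·4^t.
h(6) = -5·4^6 = -20480.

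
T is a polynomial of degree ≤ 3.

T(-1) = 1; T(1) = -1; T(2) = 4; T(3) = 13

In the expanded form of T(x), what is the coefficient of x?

-1

Write T(x) = ax³ + bx² + cx + d; the 4 given values yield a linear system in the 4 coefficients.
Solving, the leading coefficient vanishes, and T(x) = 2x² - x - 2.
The coefficient of x is -1.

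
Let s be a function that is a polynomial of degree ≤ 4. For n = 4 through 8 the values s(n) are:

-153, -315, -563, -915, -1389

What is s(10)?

-2775

Write s(n) = an^4 + bn³ + cn² + dn + e; the 5 given values yield a linear system in the 5 coefficients.
Solving, the leading coefficient vanishes, and s(n) = -3n³ + 2n² + 3n - 5.
Then s(10) = -2775.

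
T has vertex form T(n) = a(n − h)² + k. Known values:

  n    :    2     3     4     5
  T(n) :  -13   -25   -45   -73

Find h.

1

First differences -12, -20, -28; second difference -8 = 2a, so a = -4.
Expanding, the n-coefficient is −2ah = 8h; matching it to the data gives h = 1, and then k = -9.
So T(n) = -4(n − 1)² − 9.
Hence h = 1.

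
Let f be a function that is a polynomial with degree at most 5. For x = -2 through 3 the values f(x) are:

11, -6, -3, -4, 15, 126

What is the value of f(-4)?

Write f(x) = ax^5 + bx^4 + cx³ + dx² + ex + p; the 6 given values yield a linear system in the 6 coefficients.
Solving, the leading coefficient vanishes, and f(x) = 2x^4 - 4x² + x - 3.
Then f(-4) = 441.

441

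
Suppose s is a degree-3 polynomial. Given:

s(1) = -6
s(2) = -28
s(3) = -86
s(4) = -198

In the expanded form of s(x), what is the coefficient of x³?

-3

Write s(x) = ax³ + bx² + cx + d; the 4 given values yield a linear system in the 4 coefficients.
Solving, s(x) = -3x³ - x - 2.
The coefficient of x³ is -3.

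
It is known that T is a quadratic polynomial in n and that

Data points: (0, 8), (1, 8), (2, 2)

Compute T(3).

-10

Write T(n) = an² + bn + c; the 3 given values yield a linear system in the 3 coefficients.
Solving, T(n) = -3n² + 3n + 8.
Then T(3) = -10.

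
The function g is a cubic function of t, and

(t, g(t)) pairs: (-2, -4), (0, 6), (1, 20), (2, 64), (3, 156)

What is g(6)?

Write g(t) = at³ + bt² + ct + d; the 5 given values yield a linear system in the 4 coefficients.
Solving, g(t) = 3t³ + 6t² + 5t + 6.
Then g(6) = 900.

900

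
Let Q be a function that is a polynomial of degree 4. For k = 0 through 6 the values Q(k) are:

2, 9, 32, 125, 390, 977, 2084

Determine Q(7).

First differences: 7, 23, 93, 265, 587, 1107. Second differences: 16, 70, 172, 322, 520. Third differences: 54, 102, 150, 198. Fourth differences: 48, 48, 48.
Level-4 differences are constant, so Q has degree 4.
Extending the table by one column gives the next first difference 1873, so Q(7) = 2084 + 1873 = 3957.

3957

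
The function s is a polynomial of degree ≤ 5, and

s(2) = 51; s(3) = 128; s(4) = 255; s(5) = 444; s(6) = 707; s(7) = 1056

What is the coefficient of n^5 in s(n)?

0

First differences: 77, 127, 189, 263, 349. Second differences: 50, 62, 74, 86. Third differences: 12, 12, 12.
Level-3 differences are constant, so s has degree 3.
Fitting a degree-3 polynomial gives s(n) = 2n³ + 7n² + 4n - 1.
The coefficient of n^5 is 0.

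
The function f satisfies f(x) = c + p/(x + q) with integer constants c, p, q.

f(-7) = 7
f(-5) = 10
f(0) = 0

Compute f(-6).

(f(x) − c)(x + q) = p for each data point; the three points give a linear system in c and q, then p follows.
Solving: c = 4, q = 3, p = -12, so f(x) = 4 − 12/(x + 3).
Then f(-6) = 4 − 12/(-3) = 8.

8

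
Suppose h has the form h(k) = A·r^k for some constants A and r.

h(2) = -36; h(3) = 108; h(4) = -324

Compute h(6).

Consecutive ratio: 108/(-36) = -3, and -324/108 = -3, so r = -3.
Then A·(-3)^2 = -36 gives A = -4, and h(k) = -4·(-3)^k.
h(6) = -4·(-3)^6 = -2916.

-2916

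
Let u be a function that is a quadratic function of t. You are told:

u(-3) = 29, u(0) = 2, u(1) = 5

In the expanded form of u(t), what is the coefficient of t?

0

Write u(t) = at² + bt + c; the 3 given values yield a linear system in the 3 coefficients.
Solving, u(t) = 3t² + 2.
The coefficient of t is 0.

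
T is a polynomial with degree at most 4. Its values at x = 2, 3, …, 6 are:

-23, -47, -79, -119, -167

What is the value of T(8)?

-287

First differences: -24, -32, -40, -48. Second differences: -8, -8, -8.
Level-2 differences are constant, so T has degree 2.
Fitting a degree-2 polynomial gives T(x) = -4x² - 4x + 1.
Then T(8) = -287.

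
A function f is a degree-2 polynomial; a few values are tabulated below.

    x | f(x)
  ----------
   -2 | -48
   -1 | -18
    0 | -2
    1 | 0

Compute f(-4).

Write f(x) = ax² + bx + c; the 4 given values yield a linear system in the 3 coefficients.
Solving, f(x) = -7x² + 9x - 2.
Then f(-4) = -150.

-150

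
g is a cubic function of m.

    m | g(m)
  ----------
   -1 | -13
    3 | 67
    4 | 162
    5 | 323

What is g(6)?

Write g(m) = am³ + bm² + cm + d; the 4 given values yield a linear system in the 4 coefficients.
Solving, g(m) = 3m³ - 3m² + 5m - 2.
Then g(6) = 568.

568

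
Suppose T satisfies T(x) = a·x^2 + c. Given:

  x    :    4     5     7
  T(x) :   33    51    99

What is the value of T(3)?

19

From T(4) = 33 and T(5) = 51: 16a + c = 33 and 25a + c = 51.
Subtracting: 9a = 18, so a = 2; then c = 33 − 2·16 = 1.
So T(x) = 2x² + 1, and T(3) = 19.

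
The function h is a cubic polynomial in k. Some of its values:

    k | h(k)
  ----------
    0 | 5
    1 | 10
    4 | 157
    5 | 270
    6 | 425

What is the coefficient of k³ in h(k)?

1

Write h(k) = ak³ + bk² + ck + d; the 5 given values yield a linear system in the 4 coefficients.
Solving, h(k) = k³ + 6k² - 2k + 5.
The coefficient of k³ is 1.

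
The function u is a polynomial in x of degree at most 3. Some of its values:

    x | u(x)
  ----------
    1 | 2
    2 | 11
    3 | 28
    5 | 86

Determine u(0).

1

Write u(x) = ax³ + bx² + cx + d; the 4 given values yield a linear system in the 4 coefficients.
Solving, the leading coefficient vanishes, and u(x) = 4x² - 3x + 1.
Then u(0) = 1.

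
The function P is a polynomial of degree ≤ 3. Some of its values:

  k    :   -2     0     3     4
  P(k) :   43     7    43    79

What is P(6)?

Write P(k) = ak³ + bk² + ck + d; the 4 given values yield a linear system in the 4 coefficients.
Solving, the leading coefficient vanishes, and P(k) = 6k² - 6k + 7.
Then P(6) = 187.

187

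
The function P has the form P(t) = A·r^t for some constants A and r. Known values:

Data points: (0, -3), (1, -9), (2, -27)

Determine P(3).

-81

Consecutive ratio: -9/(-3) = 3, and -27/(-9) = 3, so r = 3.
Then A·3^0 = -3 gives A = -3, and P(t) = -3·3^t.
P(3) = -3·3^3 = -81.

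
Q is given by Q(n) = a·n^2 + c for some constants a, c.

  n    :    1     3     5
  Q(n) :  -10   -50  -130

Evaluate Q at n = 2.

From Q(1) = -10 and Q(3) = -50: 1a + c = -10 and 9a + c = -50.
Subtracting: 8a = -40, so a = -5; then c = -10 − (-5)·1 = -5.
So Q(n) = -5n² − 5, and Q(2) = -25.

-25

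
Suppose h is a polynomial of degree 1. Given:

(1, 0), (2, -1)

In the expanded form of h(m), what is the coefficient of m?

Write h(m) = am + b; the 2 given values yield a linear system in the 2 coefficients.
Solving, h(m) = -m + 1.
The coefficient of m is -1.

-1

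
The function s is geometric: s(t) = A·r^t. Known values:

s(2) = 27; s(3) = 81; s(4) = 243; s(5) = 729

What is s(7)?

Consecutive ratio: 81/27 = 3, and 243/81 = 3, so r = 3.
Then A·3^2 = 27 gives A = 3, and s(t) = 3·3^t.
s(7) = 3·3^7 = 6561.

6561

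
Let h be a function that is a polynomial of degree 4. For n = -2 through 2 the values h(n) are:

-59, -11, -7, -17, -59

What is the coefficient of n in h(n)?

-4

Write h(n) = an^4 + bn³ + cn² + dn + e; the 5 given values yield a linear system in the 5 coefficients.
Solving, h(n) = -2n^4 + n³ - 5n² - 4n - 7.
The coefficient of n is -4.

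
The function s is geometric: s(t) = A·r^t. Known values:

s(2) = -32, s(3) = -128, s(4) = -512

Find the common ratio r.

4

Consecutive ratio: -128/(-32) = 4, and -512/(-128) = 4, so r = 4.
Then A·4^2 = -32 gives A = -2, and s(t) = -2·4^t.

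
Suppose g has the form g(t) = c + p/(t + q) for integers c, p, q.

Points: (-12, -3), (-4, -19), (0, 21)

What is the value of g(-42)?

(g(t) − c)(t + q) = p for each data point; the three points give a linear system in c and q, then p follows.
Solving: c = 1, q = 2, p = 40, so g(t) = 1 + 40/(t + 2).
Then g(-42) = 1 + 40/(-40) = 0.

0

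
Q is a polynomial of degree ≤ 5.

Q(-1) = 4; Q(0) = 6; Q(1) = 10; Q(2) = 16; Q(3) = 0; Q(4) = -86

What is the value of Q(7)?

-1604

First differences: 2, 4, 6, -16, -86. Second differences: 2, 2, -22, -70. Third differences: 0, -24, -48. Fourth differences: -24, -24.
Level-4 differences are constant, so Q has degree 4.
Fitting a degree-4 polynomial gives Q(x) = -x^4 + 2x³ + 2x² + x + 6.
Then Q(7) = -1604.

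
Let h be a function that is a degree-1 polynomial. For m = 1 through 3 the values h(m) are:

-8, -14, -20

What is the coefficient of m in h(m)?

Write h(m) = am + b; the 3 given values yield a linear system in the 2 coefficients.
Solving, h(m) = -6m - 2.
The coefficient of m is -6.

-6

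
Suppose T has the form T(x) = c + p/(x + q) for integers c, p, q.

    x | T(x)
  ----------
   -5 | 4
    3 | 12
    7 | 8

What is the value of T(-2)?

(T(x) − c)(x + q) = p for each data point; the three points give a linear system in c and q, then p follows.
Solving: c = 6, q = -1, p = 12, so T(x) = 6 + 12/(x − 1).
Then T(-2) = 6 + 12/(-3) = 2.

2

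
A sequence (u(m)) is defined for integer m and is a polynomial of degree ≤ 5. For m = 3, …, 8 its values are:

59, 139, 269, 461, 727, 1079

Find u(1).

Write u(m) = am^5 + bm^4 + cm³ + dm² + em + p; the 6 given values yield a linear system in the 6 coefficients.
Solving, the top 2 coefficients vanish, and u(m) = 2m³ + m² - m - 1.
Then u(1) = 1.

1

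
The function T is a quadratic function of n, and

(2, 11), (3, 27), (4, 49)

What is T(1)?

Write T(n) = an² + bn + c; the 3 given values yield a linear system in the 3 coefficients.
Solving, T(n) = 3n² + n - 3.
Then T(1) = 1.

1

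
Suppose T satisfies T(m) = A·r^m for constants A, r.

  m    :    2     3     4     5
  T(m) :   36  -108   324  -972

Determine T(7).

-8748

Consecutive ratio: -108/36 = -3, and 324/(-108) = -3, so r = -3.
Then A·(-3)^2 = 36 gives A = 4, and T(m) = 4·(-3)^m.
T(7) = 4·(-3)^7 = -8748.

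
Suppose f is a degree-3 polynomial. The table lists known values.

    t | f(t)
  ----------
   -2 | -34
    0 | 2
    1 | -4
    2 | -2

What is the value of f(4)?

Write f(t) = at³ + bt² + ct + d; the 4 given values yield a linear system in the 4 coefficients.
Solving, f(t) = 3t³ - 5t² - 4t + 2.
Then f(4) = 98.

98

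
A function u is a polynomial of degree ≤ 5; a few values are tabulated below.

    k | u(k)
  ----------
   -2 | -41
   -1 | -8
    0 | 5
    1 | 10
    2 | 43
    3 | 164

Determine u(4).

457

First differences: 33, 13, 5, 33, 121. Second differences: -20, -8, 28, 88. Third differences: 12, 36, 60. Fourth differences: 24, 24.
Level-4 differences are constant, so u has degree 4.
Extending the table by one column gives the next first difference 293, so u(4) = 164 + 293 = 457.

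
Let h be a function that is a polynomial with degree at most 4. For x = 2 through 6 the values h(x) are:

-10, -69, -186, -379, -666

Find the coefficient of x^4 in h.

Write h(x) = ax^4 + bx³ + cx² + dx + e; the 5 given values yield a linear system in the 5 coefficients.
Solving, the leading coefficient vanishes, and h(x) = -3x³ - 2x² + 8x + 6.
The coefficient of x^4 is 0.

0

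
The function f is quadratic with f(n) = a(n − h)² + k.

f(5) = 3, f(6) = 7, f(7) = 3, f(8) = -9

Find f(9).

First differences 4, -4, -12; second difference -8 = 2a, so a = -4.
Expanding, the n-coefficient is −2ah = 8h; matching it to the data gives h = 6, and then k = 7.
So f(n) = -4(n − 6)² + 7.
f(9) = -4·3² + 7 = -29.

-29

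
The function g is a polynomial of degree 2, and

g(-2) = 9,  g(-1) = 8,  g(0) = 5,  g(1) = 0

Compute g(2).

First differences: -1, -3, -5. Second differences: -2, -2.
Level-2 differences are constant, so g has degree 2.
Fitting a degree-2 polynomial gives g(n) = -n² - 4n + 5.
Then g(2) = -7.

-7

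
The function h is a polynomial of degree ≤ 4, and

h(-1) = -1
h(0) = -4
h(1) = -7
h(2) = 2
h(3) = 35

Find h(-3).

First differences: -3, -3, 9, 33. Second differences: 0, 12, 24. Third differences: 12, 12.
Level-3 differences are constant, so h has degree 3.
Fitting a degree-3 polynomial gives h(m) = 2m³ - 5m - 4.
Then h(-3) = -43.

-43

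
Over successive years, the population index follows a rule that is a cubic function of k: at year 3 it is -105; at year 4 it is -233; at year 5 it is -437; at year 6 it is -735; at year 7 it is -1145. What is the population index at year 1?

Write the value at k as s(k).
First differences: -128, -204, -298, -410. Second differences: -76, -94, -112. Third differences: -18, -18.
Level-3 differences are constant, so s has degree 3.
Fitting a degree-3 polynomial gives s(k) = -3k³ - 2k² - 3k + 3.
Then s(1) = -5.

-5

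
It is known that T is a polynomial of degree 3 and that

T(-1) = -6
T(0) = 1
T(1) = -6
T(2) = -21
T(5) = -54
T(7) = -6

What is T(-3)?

-86

Write T(n) = an³ + bn² + cn + d; the 6 given values yield a linear system in the 4 coefficients.
Solving, T(n) = n³ - 7n² - n + 1.
Then T(-3) = -86.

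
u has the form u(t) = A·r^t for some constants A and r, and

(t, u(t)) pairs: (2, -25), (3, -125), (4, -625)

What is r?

5

Consecutive ratio: -125/(-25) = 5, and -625/(-125) = 5, so r = 5.
Then A·5^2 = -25 gives A = -1, and u(t) = -1·5^t.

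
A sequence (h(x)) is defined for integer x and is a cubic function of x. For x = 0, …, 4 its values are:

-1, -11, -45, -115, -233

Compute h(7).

-995

First differences: -10, -34, -70, -118. Second differences: -24, -36, -48. Third differences: -12, -12.
Level-3 differences are constant, so h has degree 3.
Fitting a degree-3 polynomial gives h(x) = -2x³ - 6x² - 2x - 1.
Then h(7) = -995.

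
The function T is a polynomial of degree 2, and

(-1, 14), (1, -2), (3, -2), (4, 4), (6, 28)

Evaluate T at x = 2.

-4

Write T(x) = ax² + bx + c; the 5 given values yield a linear system in the 3 coefficients.
Solving, T(x) = 2x² - 8x + 4.
Then T(2) = -4.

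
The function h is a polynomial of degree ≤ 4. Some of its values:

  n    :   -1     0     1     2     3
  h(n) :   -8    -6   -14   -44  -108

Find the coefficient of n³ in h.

Write h(n) = an^4 + bn³ + cn² + dn + e; the 5 given values yield a linear system in the 5 coefficients.
Solving, the leading coefficient vanishes, and h(n) = -2n³ - 5n² - n - 6.
The coefficient of n³ is -2.

-2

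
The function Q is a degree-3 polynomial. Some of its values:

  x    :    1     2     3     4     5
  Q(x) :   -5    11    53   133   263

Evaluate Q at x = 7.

721

First differences: 16, 42, 80, 130. Second differences: 26, 38, 50. Third differences: 12, 12.
Level-3 differences are constant, so Q has degree 3.
Fitting a degree-3 polynomial gives Q(x) = 2x³ + x² - x - 7.
Then Q(7) = 721.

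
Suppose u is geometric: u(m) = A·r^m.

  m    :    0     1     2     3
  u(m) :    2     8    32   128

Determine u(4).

Consecutive ratio: 8/2 = 4, and 32/8 = 4, so r = 4.
Then A·4^0 = 2 gives A = 2, and u(m) = 2·4^m.
u(4) = 2·4^4 = 512.

512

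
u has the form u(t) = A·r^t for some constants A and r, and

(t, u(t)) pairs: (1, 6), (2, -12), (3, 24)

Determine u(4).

Consecutive ratio: -12/6 = -2, and 24/(-12) = -2, so r = -2.
Then A·(-2)^1 = 6 gives A = -3, and u(t) = -3·(-2)^t.
u(4) = -3·(-2)^4 = -48.

-48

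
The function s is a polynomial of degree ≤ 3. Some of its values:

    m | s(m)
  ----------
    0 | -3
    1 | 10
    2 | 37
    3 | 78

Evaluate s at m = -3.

First differences: 13, 27, 41. Second differences: 14, 14.
Level-2 differences are constant, so s has degree 2.
Fitting a degree-2 polynomial gives s(m) = 7m² + 6m - 3.
Then s(-3) = 42.

42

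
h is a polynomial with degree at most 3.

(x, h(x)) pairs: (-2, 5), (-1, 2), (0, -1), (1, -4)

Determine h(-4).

11

First differences: -3, -3, -3.
Level-1 differences are constant, so h has degree 1.
Fitting a degree-1 polynomial gives h(x) = -3x - 1.
Then h(-4) = 11.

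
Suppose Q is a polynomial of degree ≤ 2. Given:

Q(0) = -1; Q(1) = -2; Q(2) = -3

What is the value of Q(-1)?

Write Q(x) = ax² + bx + c; the 3 given values yield a linear system in the 3 coefficients.
Solving, the leading coefficient vanishes, and Q(x) = -x - 1.
Then Q(-1) = 0.

0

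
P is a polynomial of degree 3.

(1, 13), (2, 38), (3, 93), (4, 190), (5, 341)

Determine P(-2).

First differences: 25, 55, 97, 151. Second differences: 30, 42, 54. Third differences: 12, 12.
Level-3 differences are constant, so P has degree 3.
Fitting a degree-3 polynomial gives P(k) = 2k³ + 3k² + 2k + 6.
Then P(-2) = -2.

-2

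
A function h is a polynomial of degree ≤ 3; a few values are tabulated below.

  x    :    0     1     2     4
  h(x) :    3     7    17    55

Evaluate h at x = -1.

5

Write h(x) = ax³ + bx² + cx + d; the 4 given values yield a linear system in the 4 coefficients.
Solving, the leading coefficient vanishes, and h(x) = 3x² + x + 3.
Then h(-1) = 5.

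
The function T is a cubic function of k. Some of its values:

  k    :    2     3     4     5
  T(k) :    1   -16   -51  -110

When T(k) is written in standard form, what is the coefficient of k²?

Write T(k) = ak³ + bk² + ck + d; the 4 given values yield a linear system in the 4 coefficients.
Solving, T(k) = -k³ + 2k + 5.
The coefficient of k² is 0.

0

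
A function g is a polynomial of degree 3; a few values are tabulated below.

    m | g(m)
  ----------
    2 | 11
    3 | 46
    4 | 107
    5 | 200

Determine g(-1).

2

Write g(m) = am³ + bm² + cm + d; the 4 given values yield a linear system in the 4 coefficients.
Solving, g(m) = m³ + 4m² - 4m - 5.
Then g(-1) = 2.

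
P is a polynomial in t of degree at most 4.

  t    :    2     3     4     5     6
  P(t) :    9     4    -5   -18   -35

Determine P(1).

10

First differences: -5, -9, -13, -17. Second differences: -4, -4, -4.
Level-2 differences are constant, so P has degree 2.
Fitting a degree-2 polynomial gives P(t) = -2t² + 5t + 7.
Then P(1) = 10.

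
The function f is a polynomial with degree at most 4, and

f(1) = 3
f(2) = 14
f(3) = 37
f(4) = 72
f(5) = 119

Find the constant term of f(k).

4

First differences: 11, 23, 35, 47. Second differences: 12, 12, 12.
Level-2 differences are constant, so f has degree 2.
Fitting a degree-2 polynomial gives f(k) = 6k² - 7k + 4.
The constant term is f(0) = 4.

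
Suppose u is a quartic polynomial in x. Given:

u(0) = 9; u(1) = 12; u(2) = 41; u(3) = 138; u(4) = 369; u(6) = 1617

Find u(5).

Write u(x) = ax^4 + bx³ + cx² + dx + e; the 6 given values yield a linear system in the 5 coefficients.
Solving, u(x) = x^4 + x³ + 3x² - 2x + 9.
Then u(5) = 824.

824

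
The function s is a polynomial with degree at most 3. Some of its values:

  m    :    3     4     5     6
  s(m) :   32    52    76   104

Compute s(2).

16

First differences: 20, 24, 28. Second differences: 4, 4.
Level-2 differences are constant, so s has degree 2.
Fitting a degree-2 polynomial gives s(m) = 2m² + 6m - 4.
Then s(2) = 16.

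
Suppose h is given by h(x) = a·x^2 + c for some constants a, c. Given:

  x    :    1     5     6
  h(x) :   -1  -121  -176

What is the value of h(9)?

From h(1) = -1 and h(5) = -121: 1a + c = -1 and 25a + c = -121.
Subtracting: 24a = -120, so a = -5; then c = -1 − (-5)·1 = 4.
So h(x) = -5x² + 4, and h(9) = -401.

-401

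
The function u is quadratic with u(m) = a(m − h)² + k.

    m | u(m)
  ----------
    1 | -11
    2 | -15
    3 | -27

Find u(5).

First differences -4, -12; second difference -8 = 2a, so a = -4.
Expanding, the m-coefficient is −2ah = 8h; matching it to the data gives h = 1, and then k = -11.
So u(m) = -4(m − 1)² − 11.
u(5) = -4·4² − 11 = -75.

-75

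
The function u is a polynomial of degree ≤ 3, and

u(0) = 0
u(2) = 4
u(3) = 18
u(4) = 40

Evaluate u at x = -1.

10

Write u(x) = ax³ + bx² + cx + d; the 4 given values yield a linear system in the 4 coefficients.
Solving, the leading coefficient vanishes, and u(x) = 4x² - 6x.
Then u(-1) = 10.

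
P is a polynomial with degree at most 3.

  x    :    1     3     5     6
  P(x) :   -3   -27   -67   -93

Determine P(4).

-45

Write P(x) = ax³ + bx² + cx + d; the 4 given values yield a linear system in the 4 coefficients.
Solving, the leading coefficient vanishes, and P(x) = -2x² - 4x + 3.
Then P(4) = -45.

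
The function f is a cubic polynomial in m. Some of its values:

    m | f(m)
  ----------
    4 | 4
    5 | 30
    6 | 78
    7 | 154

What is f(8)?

264

Write f(m) = am³ + bm² + cm + d; the 4 given values yield a linear system in the 4 coefficients.
Solving, f(m) = m³ - 4m² + m.
Then f(8) = 264.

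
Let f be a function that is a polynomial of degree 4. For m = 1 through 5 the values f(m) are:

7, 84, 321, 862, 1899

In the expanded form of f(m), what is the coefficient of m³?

4

Write f(m) = am^4 + bm³ + cm² + dm + e; the 5 given values yield a linear system in the 5 coefficients.
Solving, f(m) = 2m^4 + 4m³ + 6m² + m - 6.
The coefficient of m³ is 4.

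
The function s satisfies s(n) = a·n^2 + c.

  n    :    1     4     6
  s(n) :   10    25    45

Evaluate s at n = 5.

34

From s(1) = 10 and s(4) = 25: 1a + c = 10 and 16a + c = 25.
Subtracting: 15a = 15, so a = 1; then c = 10 − 1·1 = 9.
So s(n) = 1n² + 9, and s(5) = 34.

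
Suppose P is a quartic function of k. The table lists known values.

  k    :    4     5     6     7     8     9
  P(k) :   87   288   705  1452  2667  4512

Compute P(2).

First differences: 201, 417, 747, 1215, 1845. Second differences: 216, 330, 468, 630. Third differences: 114, 138, 162. Fourth differences: 24, 24.
Level-4 differences are constant, so P has degree 4.
Fitting a degree-4 polynomial gives P(k) = k^4 - 3k³ + 2k² - 3k + 3.
Then P(2) = -3.

-3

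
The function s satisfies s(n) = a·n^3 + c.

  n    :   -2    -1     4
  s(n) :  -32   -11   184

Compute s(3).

From s(-2) = -32 and s(-1) = -11: -8a + c = -32 and -1a + c = -11.
Subtracting: 7a = 21, so a = 3; then c = -32 − 3·(-8) = -8.
So s(n) = 3n³ − 8, and s(3) = 73.

73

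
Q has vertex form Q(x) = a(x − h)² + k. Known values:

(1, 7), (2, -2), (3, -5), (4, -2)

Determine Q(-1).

43

First differences -9, -3, 3; second difference 6 = 2a, so a = 3.
Expanding, the x-coefficient is −2ah = -6h; matching it to the data gives h = 3, and then k = -5.
So Q(x) = 3(x − 3)² − 5.
Q(-1) = 3·(-4)² − 5 = 43.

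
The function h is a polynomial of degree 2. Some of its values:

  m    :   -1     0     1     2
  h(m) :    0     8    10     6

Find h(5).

-42

First differences: 8, 2, -4. Second differences: -6, -6.
Level-2 differences are constant, so h has degree 2.
Fitting a degree-2 polynomial gives h(m) = -3m² + 5m + 8.
Then h(5) = -42.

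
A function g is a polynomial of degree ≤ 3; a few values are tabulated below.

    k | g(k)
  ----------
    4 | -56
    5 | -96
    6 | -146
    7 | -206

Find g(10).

Write g(k) = ak³ + bk² + ck + d; the 4 given values yield a linear system in the 4 coefficients.
Solving, the leading coefficient vanishes, and g(k) = -5k² + 5k + 4.
Then g(10) = -446.

-446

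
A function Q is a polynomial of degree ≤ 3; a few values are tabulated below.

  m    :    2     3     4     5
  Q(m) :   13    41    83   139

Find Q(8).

First differences: 28, 42, 56. Second differences: 14, 14.
Level-2 differences are constant, so Q has degree 2.
Fitting a degree-2 polynomial gives Q(m) = 7m² - 7m - 1.
Then Q(8) = 391.

391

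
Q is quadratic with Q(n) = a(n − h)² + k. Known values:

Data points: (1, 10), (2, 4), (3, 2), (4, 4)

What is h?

3

First differences -6, -2, 2; second difference 4 = 2a, so a = 2.
Expanding, the n-coefficient is −2ah = -4h; matching it to the data gives h = 3, and then k = 2.
So Q(n) = 2(n − 3)² + 2.
Hence h = 3.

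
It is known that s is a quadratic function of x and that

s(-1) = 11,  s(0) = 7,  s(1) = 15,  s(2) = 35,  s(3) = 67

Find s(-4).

95

First differences: -4, 8, 20, 32. Second differences: 12, 12, 12.
Level-2 differences are constant, so s has degree 2.
Fitting a degree-2 polynomial gives s(x) = 6x² + 2x + 7.
Then s(-4) = 95.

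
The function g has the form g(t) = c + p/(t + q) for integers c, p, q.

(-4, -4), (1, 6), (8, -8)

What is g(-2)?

-3

(g(t) − c)(t + q) = p for each data point; the three points give a linear system in c and q, then p follows.
Solving: c = -6, q = -2, p = -12, so g(t) = -6 − 12/(t − 2).
Then g(-2) = -6 − 12/(-4) = -3.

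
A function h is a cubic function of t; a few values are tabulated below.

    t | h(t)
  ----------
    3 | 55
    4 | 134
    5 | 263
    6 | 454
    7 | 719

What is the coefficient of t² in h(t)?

1

First differences: 79, 129, 191, 265. Second differences: 50, 62, 74. Third differences: 12, 12.
Level-3 differences are constant, so h has degree 3.
Fitting a degree-3 polynomial gives h(t) = 2t³ + t² - 2t - 2.
The coefficient of t² is 1.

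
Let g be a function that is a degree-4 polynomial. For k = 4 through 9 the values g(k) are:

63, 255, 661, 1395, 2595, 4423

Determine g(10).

7065

First differences: 192, 406, 734, 1200, 1828. Second differences: 214, 328, 466, 628. Third differences: 114, 138, 162. Fourth differences: 24, 24.
Level-4 differences are constant, so g has degree 4.
Fitting a degree-4 polynomial gives g(k) = k^4 - 3k³ + k² - 3k - 5.
Then g(10) = 7065.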